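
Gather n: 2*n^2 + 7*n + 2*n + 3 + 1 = 2*n^2 + 9*n + 4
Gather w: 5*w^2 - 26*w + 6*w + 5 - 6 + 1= 5*w^2 - 20*w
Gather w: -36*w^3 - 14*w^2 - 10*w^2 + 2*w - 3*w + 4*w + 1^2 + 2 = -36*w^3 - 24*w^2 + 3*w + 3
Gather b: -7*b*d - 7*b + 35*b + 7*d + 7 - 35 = b*(28 - 7*d) + 7*d - 28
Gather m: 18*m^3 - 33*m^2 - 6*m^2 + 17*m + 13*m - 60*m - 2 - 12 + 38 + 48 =18*m^3 - 39*m^2 - 30*m + 72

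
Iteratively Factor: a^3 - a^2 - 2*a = (a - 2)*(a^2 + a) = (a - 2)*(a + 1)*(a)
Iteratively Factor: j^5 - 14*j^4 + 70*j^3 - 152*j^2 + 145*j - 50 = (j - 5)*(j^4 - 9*j^3 + 25*j^2 - 27*j + 10) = (j - 5)*(j - 1)*(j^3 - 8*j^2 + 17*j - 10) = (j - 5)^2*(j - 1)*(j^2 - 3*j + 2) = (j - 5)^2*(j - 1)^2*(j - 2)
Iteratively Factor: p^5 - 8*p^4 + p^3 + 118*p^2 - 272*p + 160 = (p - 2)*(p^4 - 6*p^3 - 11*p^2 + 96*p - 80) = (p - 5)*(p - 2)*(p^3 - p^2 - 16*p + 16) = (p - 5)*(p - 2)*(p - 1)*(p^2 - 16) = (p - 5)*(p - 2)*(p - 1)*(p + 4)*(p - 4)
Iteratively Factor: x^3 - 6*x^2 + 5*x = (x - 1)*(x^2 - 5*x) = (x - 5)*(x - 1)*(x)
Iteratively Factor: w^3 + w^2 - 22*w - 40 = (w - 5)*(w^2 + 6*w + 8) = (w - 5)*(w + 2)*(w + 4)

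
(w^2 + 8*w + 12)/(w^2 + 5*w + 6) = (w + 6)/(w + 3)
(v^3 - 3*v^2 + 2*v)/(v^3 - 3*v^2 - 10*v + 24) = v*(v - 1)/(v^2 - v - 12)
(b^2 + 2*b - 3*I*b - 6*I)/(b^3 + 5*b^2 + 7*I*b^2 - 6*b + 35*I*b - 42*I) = (b^2 + b*(2 - 3*I) - 6*I)/(b^3 + b^2*(5 + 7*I) + b*(-6 + 35*I) - 42*I)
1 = 1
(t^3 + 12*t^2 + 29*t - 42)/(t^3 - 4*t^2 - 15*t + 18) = (t^2 + 13*t + 42)/(t^2 - 3*t - 18)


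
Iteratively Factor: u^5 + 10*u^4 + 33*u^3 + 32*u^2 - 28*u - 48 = (u + 3)*(u^4 + 7*u^3 + 12*u^2 - 4*u - 16) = (u + 3)*(u + 4)*(u^3 + 3*u^2 - 4) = (u + 2)*(u + 3)*(u + 4)*(u^2 + u - 2) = (u - 1)*(u + 2)*(u + 3)*(u + 4)*(u + 2)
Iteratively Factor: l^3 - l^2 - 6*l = (l)*(l^2 - l - 6) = l*(l + 2)*(l - 3)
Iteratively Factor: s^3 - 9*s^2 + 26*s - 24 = (s - 2)*(s^2 - 7*s + 12) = (s - 3)*(s - 2)*(s - 4)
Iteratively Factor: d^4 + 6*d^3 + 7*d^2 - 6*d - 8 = (d + 4)*(d^3 + 2*d^2 - d - 2) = (d - 1)*(d + 4)*(d^2 + 3*d + 2) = (d - 1)*(d + 1)*(d + 4)*(d + 2)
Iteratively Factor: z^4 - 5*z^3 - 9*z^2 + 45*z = (z - 3)*(z^3 - 2*z^2 - 15*z) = z*(z - 3)*(z^2 - 2*z - 15) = z*(z - 5)*(z - 3)*(z + 3)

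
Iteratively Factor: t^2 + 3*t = (t)*(t + 3)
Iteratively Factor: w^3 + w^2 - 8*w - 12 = (w + 2)*(w^2 - w - 6) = (w + 2)^2*(w - 3)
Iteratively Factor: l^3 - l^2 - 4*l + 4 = (l - 2)*(l^2 + l - 2) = (l - 2)*(l - 1)*(l + 2)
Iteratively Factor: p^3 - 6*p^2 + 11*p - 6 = (p - 1)*(p^2 - 5*p + 6) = (p - 2)*(p - 1)*(p - 3)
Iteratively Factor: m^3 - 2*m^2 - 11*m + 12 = (m - 1)*(m^2 - m - 12) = (m - 1)*(m + 3)*(m - 4)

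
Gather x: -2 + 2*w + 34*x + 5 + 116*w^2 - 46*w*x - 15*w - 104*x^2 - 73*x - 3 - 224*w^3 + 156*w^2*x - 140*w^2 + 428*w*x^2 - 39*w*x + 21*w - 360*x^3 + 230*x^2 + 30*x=-224*w^3 - 24*w^2 + 8*w - 360*x^3 + x^2*(428*w + 126) + x*(156*w^2 - 85*w - 9)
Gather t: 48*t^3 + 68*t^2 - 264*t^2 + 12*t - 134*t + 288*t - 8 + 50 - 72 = 48*t^3 - 196*t^2 + 166*t - 30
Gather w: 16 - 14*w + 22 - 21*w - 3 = 35 - 35*w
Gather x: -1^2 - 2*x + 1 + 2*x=0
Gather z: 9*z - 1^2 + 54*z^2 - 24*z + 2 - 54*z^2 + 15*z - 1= 0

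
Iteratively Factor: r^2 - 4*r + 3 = (r - 1)*(r - 3)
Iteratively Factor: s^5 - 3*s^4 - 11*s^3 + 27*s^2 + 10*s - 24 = (s + 3)*(s^4 - 6*s^3 + 7*s^2 + 6*s - 8) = (s - 2)*(s + 3)*(s^3 - 4*s^2 - s + 4) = (s - 4)*(s - 2)*(s + 3)*(s^2 - 1) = (s - 4)*(s - 2)*(s - 1)*(s + 3)*(s + 1)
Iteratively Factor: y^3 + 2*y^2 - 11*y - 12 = (y + 1)*(y^2 + y - 12) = (y + 1)*(y + 4)*(y - 3)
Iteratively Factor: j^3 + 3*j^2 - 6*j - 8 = (j - 2)*(j^2 + 5*j + 4) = (j - 2)*(j + 4)*(j + 1)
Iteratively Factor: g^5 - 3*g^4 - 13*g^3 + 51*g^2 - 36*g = (g - 1)*(g^4 - 2*g^3 - 15*g^2 + 36*g) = (g - 1)*(g + 4)*(g^3 - 6*g^2 + 9*g) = g*(g - 1)*(g + 4)*(g^2 - 6*g + 9) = g*(g - 3)*(g - 1)*(g + 4)*(g - 3)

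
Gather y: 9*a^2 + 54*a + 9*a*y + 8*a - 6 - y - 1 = 9*a^2 + 62*a + y*(9*a - 1) - 7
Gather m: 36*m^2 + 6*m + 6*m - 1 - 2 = 36*m^2 + 12*m - 3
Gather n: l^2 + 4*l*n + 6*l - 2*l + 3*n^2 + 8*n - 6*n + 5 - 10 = l^2 + 4*l + 3*n^2 + n*(4*l + 2) - 5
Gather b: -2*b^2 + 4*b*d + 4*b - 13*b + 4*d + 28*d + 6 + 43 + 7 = -2*b^2 + b*(4*d - 9) + 32*d + 56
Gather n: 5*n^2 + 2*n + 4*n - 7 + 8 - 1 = 5*n^2 + 6*n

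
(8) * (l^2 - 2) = 8*l^2 - 16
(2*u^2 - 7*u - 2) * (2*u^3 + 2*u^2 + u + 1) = 4*u^5 - 10*u^4 - 16*u^3 - 9*u^2 - 9*u - 2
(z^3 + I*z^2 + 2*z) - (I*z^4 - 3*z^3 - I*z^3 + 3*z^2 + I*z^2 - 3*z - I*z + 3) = -I*z^4 + 4*z^3 + I*z^3 - 3*z^2 + 5*z + I*z - 3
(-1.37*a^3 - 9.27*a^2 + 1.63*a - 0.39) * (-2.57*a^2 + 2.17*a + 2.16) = 3.5209*a^5 + 20.851*a^4 - 27.2642*a^3 - 15.4838*a^2 + 2.6745*a - 0.8424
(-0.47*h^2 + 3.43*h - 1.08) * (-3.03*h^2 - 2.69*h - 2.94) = 1.4241*h^4 - 9.1286*h^3 - 4.5725*h^2 - 7.179*h + 3.1752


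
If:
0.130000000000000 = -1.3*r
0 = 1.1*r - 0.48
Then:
No Solution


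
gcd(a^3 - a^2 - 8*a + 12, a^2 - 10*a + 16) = a - 2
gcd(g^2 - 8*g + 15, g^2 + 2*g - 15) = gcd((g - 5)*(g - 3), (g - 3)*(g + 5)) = g - 3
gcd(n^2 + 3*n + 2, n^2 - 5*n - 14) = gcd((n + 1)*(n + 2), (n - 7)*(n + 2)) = n + 2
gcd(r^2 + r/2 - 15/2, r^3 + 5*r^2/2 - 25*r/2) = r - 5/2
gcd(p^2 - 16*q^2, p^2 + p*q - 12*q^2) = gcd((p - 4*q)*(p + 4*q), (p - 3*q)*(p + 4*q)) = p + 4*q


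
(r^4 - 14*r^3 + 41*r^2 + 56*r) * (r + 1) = r^5 - 13*r^4 + 27*r^3 + 97*r^2 + 56*r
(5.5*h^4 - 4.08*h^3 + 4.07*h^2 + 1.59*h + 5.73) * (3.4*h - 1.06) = 18.7*h^5 - 19.702*h^4 + 18.1628*h^3 + 1.0918*h^2 + 17.7966*h - 6.0738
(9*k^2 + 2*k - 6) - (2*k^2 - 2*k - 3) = 7*k^2 + 4*k - 3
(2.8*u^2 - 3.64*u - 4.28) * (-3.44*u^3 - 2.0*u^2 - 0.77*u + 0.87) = -9.632*u^5 + 6.9216*u^4 + 19.8472*u^3 + 13.7988*u^2 + 0.1288*u - 3.7236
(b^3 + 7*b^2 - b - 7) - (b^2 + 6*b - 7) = b^3 + 6*b^2 - 7*b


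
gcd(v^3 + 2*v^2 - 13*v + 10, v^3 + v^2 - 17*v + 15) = v^2 + 4*v - 5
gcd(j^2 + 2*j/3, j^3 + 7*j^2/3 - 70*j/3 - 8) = 1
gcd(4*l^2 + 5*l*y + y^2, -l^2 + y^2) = l + y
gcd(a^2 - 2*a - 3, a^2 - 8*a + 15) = a - 3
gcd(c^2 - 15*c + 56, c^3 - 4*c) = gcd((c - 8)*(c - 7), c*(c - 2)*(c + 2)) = 1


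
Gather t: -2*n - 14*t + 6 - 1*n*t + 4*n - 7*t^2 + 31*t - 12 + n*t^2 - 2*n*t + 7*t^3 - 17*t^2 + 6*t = 2*n + 7*t^3 + t^2*(n - 24) + t*(23 - 3*n) - 6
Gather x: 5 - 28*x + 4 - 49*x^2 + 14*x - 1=-49*x^2 - 14*x + 8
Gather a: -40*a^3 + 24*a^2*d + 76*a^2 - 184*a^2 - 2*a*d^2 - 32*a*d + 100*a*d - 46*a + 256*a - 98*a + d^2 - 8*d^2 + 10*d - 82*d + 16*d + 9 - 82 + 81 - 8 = -40*a^3 + a^2*(24*d - 108) + a*(-2*d^2 + 68*d + 112) - 7*d^2 - 56*d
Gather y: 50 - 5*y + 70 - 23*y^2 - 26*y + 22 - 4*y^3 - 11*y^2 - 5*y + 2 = -4*y^3 - 34*y^2 - 36*y + 144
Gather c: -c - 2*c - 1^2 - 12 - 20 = -3*c - 33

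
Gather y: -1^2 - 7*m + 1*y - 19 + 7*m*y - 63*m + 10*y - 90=-70*m + y*(7*m + 11) - 110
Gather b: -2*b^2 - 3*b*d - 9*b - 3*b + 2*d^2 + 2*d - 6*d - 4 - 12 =-2*b^2 + b*(-3*d - 12) + 2*d^2 - 4*d - 16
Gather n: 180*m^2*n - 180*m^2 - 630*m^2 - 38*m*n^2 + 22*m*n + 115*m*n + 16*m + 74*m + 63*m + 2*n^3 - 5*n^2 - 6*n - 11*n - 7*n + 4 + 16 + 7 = -810*m^2 + 153*m + 2*n^3 + n^2*(-38*m - 5) + n*(180*m^2 + 137*m - 24) + 27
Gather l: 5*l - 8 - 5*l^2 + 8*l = -5*l^2 + 13*l - 8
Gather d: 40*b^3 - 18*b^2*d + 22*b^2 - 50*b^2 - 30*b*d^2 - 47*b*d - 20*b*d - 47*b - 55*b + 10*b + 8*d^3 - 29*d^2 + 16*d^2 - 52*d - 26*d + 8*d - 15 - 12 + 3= 40*b^3 - 28*b^2 - 92*b + 8*d^3 + d^2*(-30*b - 13) + d*(-18*b^2 - 67*b - 70) - 24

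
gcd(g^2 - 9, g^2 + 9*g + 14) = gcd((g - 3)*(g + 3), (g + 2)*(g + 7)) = 1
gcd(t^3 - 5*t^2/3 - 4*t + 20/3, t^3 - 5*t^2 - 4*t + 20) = t^2 - 4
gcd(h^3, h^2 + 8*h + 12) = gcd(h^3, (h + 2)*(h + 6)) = 1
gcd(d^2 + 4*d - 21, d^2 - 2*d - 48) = 1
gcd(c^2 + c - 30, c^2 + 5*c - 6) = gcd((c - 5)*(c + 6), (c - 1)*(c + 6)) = c + 6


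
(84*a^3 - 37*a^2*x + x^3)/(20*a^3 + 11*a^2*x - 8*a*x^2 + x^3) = (-21*a^2 + 4*a*x + x^2)/(-5*a^2 - 4*a*x + x^2)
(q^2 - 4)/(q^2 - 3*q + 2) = (q + 2)/(q - 1)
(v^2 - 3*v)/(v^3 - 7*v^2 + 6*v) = (v - 3)/(v^2 - 7*v + 6)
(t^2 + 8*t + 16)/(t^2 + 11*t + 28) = (t + 4)/(t + 7)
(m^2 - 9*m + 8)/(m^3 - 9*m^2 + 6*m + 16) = (m - 1)/(m^2 - m - 2)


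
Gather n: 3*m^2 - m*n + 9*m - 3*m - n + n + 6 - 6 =3*m^2 - m*n + 6*m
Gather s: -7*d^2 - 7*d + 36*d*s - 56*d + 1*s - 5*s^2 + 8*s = -7*d^2 - 63*d - 5*s^2 + s*(36*d + 9)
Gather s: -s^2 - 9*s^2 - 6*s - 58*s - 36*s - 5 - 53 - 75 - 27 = -10*s^2 - 100*s - 160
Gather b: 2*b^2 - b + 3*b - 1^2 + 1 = 2*b^2 + 2*b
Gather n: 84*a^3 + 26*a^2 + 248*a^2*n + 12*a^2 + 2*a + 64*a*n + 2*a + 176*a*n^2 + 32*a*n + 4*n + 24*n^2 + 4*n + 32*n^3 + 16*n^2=84*a^3 + 38*a^2 + 4*a + 32*n^3 + n^2*(176*a + 40) + n*(248*a^2 + 96*a + 8)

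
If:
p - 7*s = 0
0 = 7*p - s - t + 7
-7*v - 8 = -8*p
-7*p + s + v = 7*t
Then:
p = -351/376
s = -351/2632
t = 197/329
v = -727/329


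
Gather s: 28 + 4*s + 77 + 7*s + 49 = 11*s + 154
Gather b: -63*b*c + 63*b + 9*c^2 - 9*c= b*(63 - 63*c) + 9*c^2 - 9*c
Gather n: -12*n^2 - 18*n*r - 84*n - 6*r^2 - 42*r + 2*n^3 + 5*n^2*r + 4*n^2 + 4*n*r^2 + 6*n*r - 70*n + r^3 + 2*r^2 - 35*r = 2*n^3 + n^2*(5*r - 8) + n*(4*r^2 - 12*r - 154) + r^3 - 4*r^2 - 77*r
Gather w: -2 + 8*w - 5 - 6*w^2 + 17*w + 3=-6*w^2 + 25*w - 4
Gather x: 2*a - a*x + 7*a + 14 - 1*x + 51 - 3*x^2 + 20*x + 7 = 9*a - 3*x^2 + x*(19 - a) + 72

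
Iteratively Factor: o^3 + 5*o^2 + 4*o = (o + 4)*(o^2 + o) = (o + 1)*(o + 4)*(o)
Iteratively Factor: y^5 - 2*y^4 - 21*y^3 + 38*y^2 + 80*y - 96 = (y - 4)*(y^4 + 2*y^3 - 13*y^2 - 14*y + 24) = (y - 4)*(y - 1)*(y^3 + 3*y^2 - 10*y - 24) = (y - 4)*(y - 1)*(y + 2)*(y^2 + y - 12) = (y - 4)*(y - 3)*(y - 1)*(y + 2)*(y + 4)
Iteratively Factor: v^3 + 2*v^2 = (v)*(v^2 + 2*v) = v*(v + 2)*(v)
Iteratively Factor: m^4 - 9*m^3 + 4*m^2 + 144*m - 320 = (m - 5)*(m^3 - 4*m^2 - 16*m + 64) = (m - 5)*(m + 4)*(m^2 - 8*m + 16) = (m - 5)*(m - 4)*(m + 4)*(m - 4)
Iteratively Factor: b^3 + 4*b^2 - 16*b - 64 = (b + 4)*(b^2 - 16) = (b + 4)^2*(b - 4)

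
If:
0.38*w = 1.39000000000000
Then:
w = 3.66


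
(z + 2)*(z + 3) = z^2 + 5*z + 6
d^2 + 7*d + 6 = (d + 1)*(d + 6)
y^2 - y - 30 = (y - 6)*(y + 5)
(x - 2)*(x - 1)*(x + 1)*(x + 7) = x^4 + 5*x^3 - 15*x^2 - 5*x + 14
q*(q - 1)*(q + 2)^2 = q^4 + 3*q^3 - 4*q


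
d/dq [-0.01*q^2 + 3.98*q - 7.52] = 3.98 - 0.02*q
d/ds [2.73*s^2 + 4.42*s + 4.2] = 5.46*s + 4.42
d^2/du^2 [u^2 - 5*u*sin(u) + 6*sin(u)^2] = 5*u*sin(u) - 24*sin(u)^2 - 10*cos(u) + 14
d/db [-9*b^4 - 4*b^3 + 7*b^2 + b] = -36*b^3 - 12*b^2 + 14*b + 1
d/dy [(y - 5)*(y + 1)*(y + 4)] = 3*y^2 - 21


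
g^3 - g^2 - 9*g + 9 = (g - 3)*(g - 1)*(g + 3)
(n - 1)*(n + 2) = n^2 + n - 2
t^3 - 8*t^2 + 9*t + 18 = (t - 6)*(t - 3)*(t + 1)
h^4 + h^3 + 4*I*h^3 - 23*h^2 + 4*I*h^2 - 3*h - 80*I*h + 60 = (h - 4)*(h + 5)*(h + I)*(h + 3*I)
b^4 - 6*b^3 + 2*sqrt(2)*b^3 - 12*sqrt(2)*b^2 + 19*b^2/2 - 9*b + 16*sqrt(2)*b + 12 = (b - 4)*(b - 2)*(b + sqrt(2)/2)*(b + 3*sqrt(2)/2)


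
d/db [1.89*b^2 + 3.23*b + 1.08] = 3.78*b + 3.23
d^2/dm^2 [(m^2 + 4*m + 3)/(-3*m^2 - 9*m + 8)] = 2*(-9*m^3 - 153*m^2 - 531*m - 667)/(27*m^6 + 243*m^5 + 513*m^4 - 567*m^3 - 1368*m^2 + 1728*m - 512)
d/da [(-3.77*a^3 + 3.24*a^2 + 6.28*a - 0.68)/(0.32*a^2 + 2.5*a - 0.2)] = (-1.2064*a^4 - 18.85*a^3 + 8.3524*a^2 - 0.860800000000001*a + 0.444)/(0.1024*a^4 + 1.6*a^3 + 6.122*a^2 - 1.0*a + 0.04)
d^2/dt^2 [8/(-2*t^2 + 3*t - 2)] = 16*(4*t^2 - 6*t - (4*t - 3)^2 + 4)/(2*t^2 - 3*t + 2)^3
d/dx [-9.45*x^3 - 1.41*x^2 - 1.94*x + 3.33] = -28.35*x^2 - 2.82*x - 1.94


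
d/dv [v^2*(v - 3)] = 3*v*(v - 2)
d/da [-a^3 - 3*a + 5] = -3*a^2 - 3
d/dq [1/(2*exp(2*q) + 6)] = -exp(2*q)/(exp(2*q) + 3)^2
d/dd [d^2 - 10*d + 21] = 2*d - 10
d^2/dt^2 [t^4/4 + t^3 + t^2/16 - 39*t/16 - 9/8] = 3*t^2 + 6*t + 1/8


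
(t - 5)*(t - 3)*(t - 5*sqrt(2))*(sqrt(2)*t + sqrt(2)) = sqrt(2)*t^4 - 10*t^3 - 7*sqrt(2)*t^3 + 7*sqrt(2)*t^2 + 70*t^2 - 70*t + 15*sqrt(2)*t - 150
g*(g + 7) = g^2 + 7*g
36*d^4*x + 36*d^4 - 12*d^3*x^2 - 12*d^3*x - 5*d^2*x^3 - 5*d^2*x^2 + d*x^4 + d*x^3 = (-6*d + x)*(-2*d + x)*(3*d + x)*(d*x + d)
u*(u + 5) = u^2 + 5*u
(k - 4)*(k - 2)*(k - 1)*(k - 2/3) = k^4 - 23*k^3/3 + 56*k^2/3 - 52*k/3 + 16/3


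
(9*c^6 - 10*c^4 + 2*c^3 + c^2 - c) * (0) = 0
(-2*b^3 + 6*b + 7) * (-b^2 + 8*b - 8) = 2*b^5 - 16*b^4 + 10*b^3 + 41*b^2 + 8*b - 56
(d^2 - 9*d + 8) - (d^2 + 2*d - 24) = 32 - 11*d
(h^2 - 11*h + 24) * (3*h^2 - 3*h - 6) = 3*h^4 - 36*h^3 + 99*h^2 - 6*h - 144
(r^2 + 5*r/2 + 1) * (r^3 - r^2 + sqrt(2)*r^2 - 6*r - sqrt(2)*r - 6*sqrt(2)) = r^5 + sqrt(2)*r^4 + 3*r^4/2 - 15*r^3/2 + 3*sqrt(2)*r^3/2 - 16*r^2 - 15*sqrt(2)*r^2/2 - 16*sqrt(2)*r - 6*r - 6*sqrt(2)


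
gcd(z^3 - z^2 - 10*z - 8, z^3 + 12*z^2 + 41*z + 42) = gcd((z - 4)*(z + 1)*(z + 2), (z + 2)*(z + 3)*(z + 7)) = z + 2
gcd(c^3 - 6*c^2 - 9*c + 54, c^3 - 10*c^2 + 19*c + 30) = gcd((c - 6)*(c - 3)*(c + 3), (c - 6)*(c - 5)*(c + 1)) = c - 6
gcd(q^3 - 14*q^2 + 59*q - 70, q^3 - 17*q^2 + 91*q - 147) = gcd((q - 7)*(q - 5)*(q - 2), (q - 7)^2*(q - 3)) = q - 7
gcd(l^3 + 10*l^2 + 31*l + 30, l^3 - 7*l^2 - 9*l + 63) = l + 3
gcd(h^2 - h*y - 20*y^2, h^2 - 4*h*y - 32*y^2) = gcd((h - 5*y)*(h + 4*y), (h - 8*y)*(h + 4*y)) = h + 4*y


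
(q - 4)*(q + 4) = q^2 - 16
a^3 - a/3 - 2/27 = (a - 2/3)*(a + 1/3)^2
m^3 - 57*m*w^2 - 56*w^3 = (m - 8*w)*(m + w)*(m + 7*w)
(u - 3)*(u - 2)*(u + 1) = u^3 - 4*u^2 + u + 6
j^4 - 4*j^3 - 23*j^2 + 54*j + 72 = (j - 6)*(j - 3)*(j + 1)*(j + 4)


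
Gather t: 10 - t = 10 - t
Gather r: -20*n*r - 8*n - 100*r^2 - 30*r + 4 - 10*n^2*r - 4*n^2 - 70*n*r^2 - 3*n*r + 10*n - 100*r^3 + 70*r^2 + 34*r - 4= -4*n^2 + 2*n - 100*r^3 + r^2*(-70*n - 30) + r*(-10*n^2 - 23*n + 4)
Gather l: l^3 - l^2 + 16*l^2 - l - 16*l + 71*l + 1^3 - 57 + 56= l^3 + 15*l^2 + 54*l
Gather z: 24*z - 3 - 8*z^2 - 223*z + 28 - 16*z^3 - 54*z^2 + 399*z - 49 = -16*z^3 - 62*z^2 + 200*z - 24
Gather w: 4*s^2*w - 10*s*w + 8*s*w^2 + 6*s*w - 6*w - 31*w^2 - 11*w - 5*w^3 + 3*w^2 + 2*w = -5*w^3 + w^2*(8*s - 28) + w*(4*s^2 - 4*s - 15)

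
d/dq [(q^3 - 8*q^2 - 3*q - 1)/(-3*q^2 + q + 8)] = (-3*q^4 + 2*q^3 + 7*q^2 - 134*q - 23)/(9*q^4 - 6*q^3 - 47*q^2 + 16*q + 64)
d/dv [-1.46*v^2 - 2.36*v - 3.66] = -2.92*v - 2.36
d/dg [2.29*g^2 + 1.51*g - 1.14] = 4.58*g + 1.51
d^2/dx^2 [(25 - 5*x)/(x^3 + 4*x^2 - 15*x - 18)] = 10*(-(x - 5)*(3*x^2 + 8*x - 15)^2 + (3*x^2 + 8*x + (x - 5)*(3*x + 4) - 15)*(x^3 + 4*x^2 - 15*x - 18))/(x^3 + 4*x^2 - 15*x - 18)^3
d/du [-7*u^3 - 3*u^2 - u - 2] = -21*u^2 - 6*u - 1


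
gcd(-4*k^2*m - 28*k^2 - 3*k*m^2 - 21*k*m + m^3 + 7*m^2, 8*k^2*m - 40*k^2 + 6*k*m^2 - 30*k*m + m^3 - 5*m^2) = 1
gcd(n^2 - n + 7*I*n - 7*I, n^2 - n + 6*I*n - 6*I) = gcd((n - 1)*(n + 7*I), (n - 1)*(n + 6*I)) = n - 1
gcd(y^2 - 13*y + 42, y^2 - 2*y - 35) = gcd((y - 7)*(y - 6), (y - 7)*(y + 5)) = y - 7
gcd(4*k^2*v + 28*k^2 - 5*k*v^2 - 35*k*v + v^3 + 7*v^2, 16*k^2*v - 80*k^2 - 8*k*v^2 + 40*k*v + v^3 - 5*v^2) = -4*k + v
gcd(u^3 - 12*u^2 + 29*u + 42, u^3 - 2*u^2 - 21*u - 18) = u^2 - 5*u - 6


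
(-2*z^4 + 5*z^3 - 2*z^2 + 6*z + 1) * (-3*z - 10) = 6*z^5 + 5*z^4 - 44*z^3 + 2*z^2 - 63*z - 10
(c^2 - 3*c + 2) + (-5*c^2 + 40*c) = -4*c^2 + 37*c + 2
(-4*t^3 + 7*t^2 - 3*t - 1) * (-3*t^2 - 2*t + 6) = 12*t^5 - 13*t^4 - 29*t^3 + 51*t^2 - 16*t - 6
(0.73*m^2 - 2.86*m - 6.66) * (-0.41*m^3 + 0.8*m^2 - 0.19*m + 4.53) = -0.2993*m^5 + 1.7566*m^4 + 0.3039*m^3 - 1.4777*m^2 - 11.6904*m - 30.1698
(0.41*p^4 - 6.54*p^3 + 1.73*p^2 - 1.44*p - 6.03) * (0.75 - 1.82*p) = -0.7462*p^5 + 12.2103*p^4 - 8.0536*p^3 + 3.9183*p^2 + 9.8946*p - 4.5225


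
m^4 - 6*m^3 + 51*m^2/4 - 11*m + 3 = (m - 2)^2*(m - 3/2)*(m - 1/2)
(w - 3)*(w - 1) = w^2 - 4*w + 3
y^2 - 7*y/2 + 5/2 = (y - 5/2)*(y - 1)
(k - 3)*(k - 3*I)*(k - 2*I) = k^3 - 3*k^2 - 5*I*k^2 - 6*k + 15*I*k + 18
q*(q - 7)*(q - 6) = q^3 - 13*q^2 + 42*q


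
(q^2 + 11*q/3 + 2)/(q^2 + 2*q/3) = (q + 3)/q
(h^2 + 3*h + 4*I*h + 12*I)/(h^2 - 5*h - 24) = (h + 4*I)/(h - 8)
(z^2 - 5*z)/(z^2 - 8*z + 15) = z/(z - 3)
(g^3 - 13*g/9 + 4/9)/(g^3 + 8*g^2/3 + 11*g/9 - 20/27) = 3*(g - 1)/(3*g + 5)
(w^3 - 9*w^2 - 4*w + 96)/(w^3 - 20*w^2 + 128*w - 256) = (w + 3)/(w - 8)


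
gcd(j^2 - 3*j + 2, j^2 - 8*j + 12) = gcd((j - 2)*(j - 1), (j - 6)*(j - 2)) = j - 2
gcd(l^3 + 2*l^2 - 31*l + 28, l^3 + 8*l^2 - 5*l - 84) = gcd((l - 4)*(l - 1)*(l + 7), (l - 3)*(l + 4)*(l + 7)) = l + 7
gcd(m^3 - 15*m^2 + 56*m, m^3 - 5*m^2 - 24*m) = m^2 - 8*m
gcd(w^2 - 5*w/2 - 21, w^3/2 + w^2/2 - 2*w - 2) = 1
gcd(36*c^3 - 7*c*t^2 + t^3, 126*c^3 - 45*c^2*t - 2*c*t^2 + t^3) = 18*c^2 - 9*c*t + t^2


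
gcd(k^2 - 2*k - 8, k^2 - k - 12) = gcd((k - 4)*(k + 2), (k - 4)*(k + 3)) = k - 4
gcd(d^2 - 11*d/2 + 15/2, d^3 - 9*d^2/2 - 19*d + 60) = d - 5/2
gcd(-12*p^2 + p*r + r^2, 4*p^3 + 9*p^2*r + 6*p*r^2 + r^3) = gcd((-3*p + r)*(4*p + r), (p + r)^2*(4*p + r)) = 4*p + r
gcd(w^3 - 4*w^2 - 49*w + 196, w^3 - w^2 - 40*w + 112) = w^2 + 3*w - 28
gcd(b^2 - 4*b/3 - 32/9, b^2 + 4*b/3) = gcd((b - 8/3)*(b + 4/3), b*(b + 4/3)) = b + 4/3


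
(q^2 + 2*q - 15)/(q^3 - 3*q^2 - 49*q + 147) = (q + 5)/(q^2 - 49)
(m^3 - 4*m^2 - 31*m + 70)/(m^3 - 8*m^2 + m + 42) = (m^2 + 3*m - 10)/(m^2 - m - 6)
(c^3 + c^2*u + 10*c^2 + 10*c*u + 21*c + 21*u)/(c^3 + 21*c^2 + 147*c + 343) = (c^2 + c*u + 3*c + 3*u)/(c^2 + 14*c + 49)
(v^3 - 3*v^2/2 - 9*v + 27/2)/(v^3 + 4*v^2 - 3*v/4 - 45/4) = 2*(v - 3)/(2*v + 5)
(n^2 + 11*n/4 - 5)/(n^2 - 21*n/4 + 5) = (n + 4)/(n - 4)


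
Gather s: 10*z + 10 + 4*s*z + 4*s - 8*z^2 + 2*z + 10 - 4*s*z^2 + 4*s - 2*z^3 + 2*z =s*(-4*z^2 + 4*z + 8) - 2*z^3 - 8*z^2 + 14*z + 20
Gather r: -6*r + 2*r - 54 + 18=-4*r - 36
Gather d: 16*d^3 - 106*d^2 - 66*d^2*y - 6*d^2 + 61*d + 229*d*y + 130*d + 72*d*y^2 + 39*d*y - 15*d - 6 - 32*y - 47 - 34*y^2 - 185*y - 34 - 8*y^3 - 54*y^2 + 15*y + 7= 16*d^3 + d^2*(-66*y - 112) + d*(72*y^2 + 268*y + 176) - 8*y^3 - 88*y^2 - 202*y - 80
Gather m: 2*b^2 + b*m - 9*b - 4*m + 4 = 2*b^2 - 9*b + m*(b - 4) + 4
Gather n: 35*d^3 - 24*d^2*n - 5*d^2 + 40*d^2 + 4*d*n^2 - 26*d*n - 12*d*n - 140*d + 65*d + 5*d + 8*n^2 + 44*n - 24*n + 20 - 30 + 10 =35*d^3 + 35*d^2 - 70*d + n^2*(4*d + 8) + n*(-24*d^2 - 38*d + 20)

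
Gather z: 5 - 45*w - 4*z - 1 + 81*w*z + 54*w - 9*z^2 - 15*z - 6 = 9*w - 9*z^2 + z*(81*w - 19) - 2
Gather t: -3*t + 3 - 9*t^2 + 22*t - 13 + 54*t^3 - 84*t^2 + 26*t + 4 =54*t^3 - 93*t^2 + 45*t - 6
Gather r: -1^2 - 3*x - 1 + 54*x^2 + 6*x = 54*x^2 + 3*x - 2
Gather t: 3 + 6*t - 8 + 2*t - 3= 8*t - 8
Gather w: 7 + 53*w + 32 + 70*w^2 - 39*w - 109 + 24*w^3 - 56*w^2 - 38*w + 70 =24*w^3 + 14*w^2 - 24*w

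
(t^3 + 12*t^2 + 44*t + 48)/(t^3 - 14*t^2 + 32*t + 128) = (t^2 + 10*t + 24)/(t^2 - 16*t + 64)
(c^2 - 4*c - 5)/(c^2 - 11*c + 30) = (c + 1)/(c - 6)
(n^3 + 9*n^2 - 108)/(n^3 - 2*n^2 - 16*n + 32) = (n^3 + 9*n^2 - 108)/(n^3 - 2*n^2 - 16*n + 32)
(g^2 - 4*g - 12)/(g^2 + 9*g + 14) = (g - 6)/(g + 7)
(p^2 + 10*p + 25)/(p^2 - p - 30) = (p + 5)/(p - 6)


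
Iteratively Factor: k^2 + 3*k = (k + 3)*(k)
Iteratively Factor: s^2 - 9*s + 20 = (s - 5)*(s - 4)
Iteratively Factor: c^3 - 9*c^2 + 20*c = (c - 5)*(c^2 - 4*c) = c*(c - 5)*(c - 4)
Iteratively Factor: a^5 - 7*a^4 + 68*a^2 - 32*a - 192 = (a - 3)*(a^4 - 4*a^3 - 12*a^2 + 32*a + 64) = (a - 4)*(a - 3)*(a^3 - 12*a - 16) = (a - 4)*(a - 3)*(a + 2)*(a^2 - 2*a - 8) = (a - 4)^2*(a - 3)*(a + 2)*(a + 2)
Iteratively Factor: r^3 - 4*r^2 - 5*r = (r + 1)*(r^2 - 5*r) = r*(r + 1)*(r - 5)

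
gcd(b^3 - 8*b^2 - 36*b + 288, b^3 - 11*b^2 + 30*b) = b - 6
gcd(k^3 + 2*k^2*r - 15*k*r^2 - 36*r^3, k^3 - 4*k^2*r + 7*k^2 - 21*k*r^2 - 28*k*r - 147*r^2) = k + 3*r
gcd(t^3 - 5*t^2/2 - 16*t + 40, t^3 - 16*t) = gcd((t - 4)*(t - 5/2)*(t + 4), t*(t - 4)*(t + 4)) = t^2 - 16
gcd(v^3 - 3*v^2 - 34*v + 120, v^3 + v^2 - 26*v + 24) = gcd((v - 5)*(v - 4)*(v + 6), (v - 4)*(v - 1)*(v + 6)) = v^2 + 2*v - 24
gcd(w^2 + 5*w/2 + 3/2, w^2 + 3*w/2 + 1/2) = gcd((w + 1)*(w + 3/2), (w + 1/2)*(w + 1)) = w + 1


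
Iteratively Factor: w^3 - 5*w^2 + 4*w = (w)*(w^2 - 5*w + 4) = w*(w - 4)*(w - 1)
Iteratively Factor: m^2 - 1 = (m - 1)*(m + 1)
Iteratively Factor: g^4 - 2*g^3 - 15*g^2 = (g)*(g^3 - 2*g^2 - 15*g) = g*(g - 5)*(g^2 + 3*g) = g^2*(g - 5)*(g + 3)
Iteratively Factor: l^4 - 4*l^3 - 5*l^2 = (l - 5)*(l^3 + l^2) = l*(l - 5)*(l^2 + l) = l*(l - 5)*(l + 1)*(l)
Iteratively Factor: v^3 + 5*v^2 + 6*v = (v)*(v^2 + 5*v + 6) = v*(v + 3)*(v + 2)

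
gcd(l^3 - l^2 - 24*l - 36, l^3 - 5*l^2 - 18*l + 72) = l - 6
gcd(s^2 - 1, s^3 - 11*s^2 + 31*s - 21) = s - 1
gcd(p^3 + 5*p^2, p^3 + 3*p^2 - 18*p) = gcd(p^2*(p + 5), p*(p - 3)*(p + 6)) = p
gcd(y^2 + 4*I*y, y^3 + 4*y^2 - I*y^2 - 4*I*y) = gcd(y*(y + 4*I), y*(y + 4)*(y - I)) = y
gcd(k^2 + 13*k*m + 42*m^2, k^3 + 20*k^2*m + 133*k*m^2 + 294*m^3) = k^2 + 13*k*m + 42*m^2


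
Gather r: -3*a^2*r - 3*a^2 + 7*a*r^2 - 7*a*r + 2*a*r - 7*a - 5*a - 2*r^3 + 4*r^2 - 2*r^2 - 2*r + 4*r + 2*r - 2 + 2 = -3*a^2 - 12*a - 2*r^3 + r^2*(7*a + 2) + r*(-3*a^2 - 5*a + 4)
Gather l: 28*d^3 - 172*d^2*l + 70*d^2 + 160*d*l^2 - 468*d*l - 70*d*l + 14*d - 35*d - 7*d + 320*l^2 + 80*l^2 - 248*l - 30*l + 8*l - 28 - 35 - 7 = 28*d^3 + 70*d^2 - 28*d + l^2*(160*d + 400) + l*(-172*d^2 - 538*d - 270) - 70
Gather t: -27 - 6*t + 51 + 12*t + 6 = 6*t + 30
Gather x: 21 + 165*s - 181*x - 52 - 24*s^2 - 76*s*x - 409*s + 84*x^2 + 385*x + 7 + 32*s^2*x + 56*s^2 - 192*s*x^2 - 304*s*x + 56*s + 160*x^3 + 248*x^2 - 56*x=32*s^2 - 188*s + 160*x^3 + x^2*(332 - 192*s) + x*(32*s^2 - 380*s + 148) - 24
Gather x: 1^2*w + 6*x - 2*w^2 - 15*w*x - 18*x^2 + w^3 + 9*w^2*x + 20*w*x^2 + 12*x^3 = w^3 - 2*w^2 + w + 12*x^3 + x^2*(20*w - 18) + x*(9*w^2 - 15*w + 6)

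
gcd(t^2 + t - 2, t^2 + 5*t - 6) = t - 1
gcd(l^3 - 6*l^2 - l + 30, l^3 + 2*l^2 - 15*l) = l - 3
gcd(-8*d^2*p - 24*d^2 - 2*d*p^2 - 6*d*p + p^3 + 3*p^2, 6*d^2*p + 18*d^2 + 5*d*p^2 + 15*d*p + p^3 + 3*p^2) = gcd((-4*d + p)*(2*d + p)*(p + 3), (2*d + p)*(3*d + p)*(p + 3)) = 2*d*p + 6*d + p^2 + 3*p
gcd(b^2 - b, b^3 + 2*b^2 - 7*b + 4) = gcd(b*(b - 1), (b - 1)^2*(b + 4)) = b - 1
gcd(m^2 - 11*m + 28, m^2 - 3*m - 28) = m - 7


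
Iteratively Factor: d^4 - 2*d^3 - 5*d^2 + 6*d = (d)*(d^3 - 2*d^2 - 5*d + 6) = d*(d - 1)*(d^2 - d - 6) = d*(d - 1)*(d + 2)*(d - 3)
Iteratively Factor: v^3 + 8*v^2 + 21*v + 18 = (v + 3)*(v^2 + 5*v + 6) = (v + 3)^2*(v + 2)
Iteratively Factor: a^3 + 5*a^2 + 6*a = (a)*(a^2 + 5*a + 6) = a*(a + 2)*(a + 3)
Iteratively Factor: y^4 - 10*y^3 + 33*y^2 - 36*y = (y - 4)*(y^3 - 6*y^2 + 9*y) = (y - 4)*(y - 3)*(y^2 - 3*y) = (y - 4)*(y - 3)^2*(y)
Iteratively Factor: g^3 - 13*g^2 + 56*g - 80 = (g - 4)*(g^2 - 9*g + 20) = (g - 5)*(g - 4)*(g - 4)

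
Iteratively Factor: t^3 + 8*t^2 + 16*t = (t + 4)*(t^2 + 4*t) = (t + 4)^2*(t)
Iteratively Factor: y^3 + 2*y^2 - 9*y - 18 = (y + 2)*(y^2 - 9) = (y - 3)*(y + 2)*(y + 3)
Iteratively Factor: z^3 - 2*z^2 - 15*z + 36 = (z - 3)*(z^2 + z - 12) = (z - 3)*(z + 4)*(z - 3)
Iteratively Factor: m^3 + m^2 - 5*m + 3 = (m - 1)*(m^2 + 2*m - 3) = (m - 1)^2*(m + 3)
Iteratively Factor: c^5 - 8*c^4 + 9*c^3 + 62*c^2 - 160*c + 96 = (c + 3)*(c^4 - 11*c^3 + 42*c^2 - 64*c + 32) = (c - 4)*(c + 3)*(c^3 - 7*c^2 + 14*c - 8) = (c - 4)*(c - 1)*(c + 3)*(c^2 - 6*c + 8) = (c - 4)^2*(c - 1)*(c + 3)*(c - 2)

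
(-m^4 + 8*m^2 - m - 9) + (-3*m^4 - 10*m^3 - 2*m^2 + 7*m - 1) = -4*m^4 - 10*m^3 + 6*m^2 + 6*m - 10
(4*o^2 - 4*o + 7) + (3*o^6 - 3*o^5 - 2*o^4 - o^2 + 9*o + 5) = 3*o^6 - 3*o^5 - 2*o^4 + 3*o^2 + 5*o + 12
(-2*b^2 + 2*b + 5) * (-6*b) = 12*b^3 - 12*b^2 - 30*b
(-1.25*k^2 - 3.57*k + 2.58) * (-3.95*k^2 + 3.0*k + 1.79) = 4.9375*k^4 + 10.3515*k^3 - 23.1385*k^2 + 1.3497*k + 4.6182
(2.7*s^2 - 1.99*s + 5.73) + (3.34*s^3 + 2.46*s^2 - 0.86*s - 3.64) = 3.34*s^3 + 5.16*s^2 - 2.85*s + 2.09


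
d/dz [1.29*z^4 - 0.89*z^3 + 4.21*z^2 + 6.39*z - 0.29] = 5.16*z^3 - 2.67*z^2 + 8.42*z + 6.39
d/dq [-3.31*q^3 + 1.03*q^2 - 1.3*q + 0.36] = -9.93*q^2 + 2.06*q - 1.3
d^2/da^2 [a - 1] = 0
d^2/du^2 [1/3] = 0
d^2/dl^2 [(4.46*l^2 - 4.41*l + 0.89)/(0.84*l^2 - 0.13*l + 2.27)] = (3.5527136788005e-15*l^4 - 5.249328*l^3 - 47.258064*l^2 + 49.8708*l + 39.997064)/(0.592704*l^6 - 0.275184*l^5 + 4.847724*l^4 - 1.489501*l^3 + 13.100397*l^2 - 2.009631*l + 11.697083)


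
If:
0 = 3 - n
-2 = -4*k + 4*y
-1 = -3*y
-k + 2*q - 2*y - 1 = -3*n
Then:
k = 5/6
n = 3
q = -13/4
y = 1/3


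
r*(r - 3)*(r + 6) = r^3 + 3*r^2 - 18*r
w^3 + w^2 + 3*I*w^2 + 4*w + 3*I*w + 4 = (w + 1)*(w - I)*(w + 4*I)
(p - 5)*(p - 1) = p^2 - 6*p + 5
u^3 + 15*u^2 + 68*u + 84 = (u + 2)*(u + 6)*(u + 7)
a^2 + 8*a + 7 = (a + 1)*(a + 7)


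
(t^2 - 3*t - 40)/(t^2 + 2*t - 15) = (t - 8)/(t - 3)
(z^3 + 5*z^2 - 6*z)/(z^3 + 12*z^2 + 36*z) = (z - 1)/(z + 6)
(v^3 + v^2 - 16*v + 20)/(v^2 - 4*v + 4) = v + 5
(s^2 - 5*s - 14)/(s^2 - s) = (s^2 - 5*s - 14)/(s*(s - 1))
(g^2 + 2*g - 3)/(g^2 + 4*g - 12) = (g^2 + 2*g - 3)/(g^2 + 4*g - 12)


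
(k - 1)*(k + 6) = k^2 + 5*k - 6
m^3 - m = m*(m - 1)*(m + 1)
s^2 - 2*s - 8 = (s - 4)*(s + 2)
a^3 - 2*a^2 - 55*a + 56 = (a - 8)*(a - 1)*(a + 7)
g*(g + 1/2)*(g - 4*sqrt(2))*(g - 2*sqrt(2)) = g^4 - 6*sqrt(2)*g^3 + g^3/2 - 3*sqrt(2)*g^2 + 16*g^2 + 8*g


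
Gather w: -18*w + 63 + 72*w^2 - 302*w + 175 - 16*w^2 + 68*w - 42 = 56*w^2 - 252*w + 196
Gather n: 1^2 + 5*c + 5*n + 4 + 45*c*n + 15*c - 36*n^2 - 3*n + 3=20*c - 36*n^2 + n*(45*c + 2) + 8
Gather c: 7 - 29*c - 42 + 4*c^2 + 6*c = 4*c^2 - 23*c - 35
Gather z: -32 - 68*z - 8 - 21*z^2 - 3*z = -21*z^2 - 71*z - 40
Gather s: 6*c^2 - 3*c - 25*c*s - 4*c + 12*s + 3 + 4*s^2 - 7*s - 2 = 6*c^2 - 7*c + 4*s^2 + s*(5 - 25*c) + 1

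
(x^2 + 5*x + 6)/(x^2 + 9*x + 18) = (x + 2)/(x + 6)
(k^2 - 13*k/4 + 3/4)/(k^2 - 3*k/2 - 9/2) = (4*k - 1)/(2*(2*k + 3))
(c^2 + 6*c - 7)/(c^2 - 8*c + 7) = (c + 7)/(c - 7)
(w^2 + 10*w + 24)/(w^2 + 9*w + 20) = (w + 6)/(w + 5)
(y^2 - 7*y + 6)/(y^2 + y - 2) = (y - 6)/(y + 2)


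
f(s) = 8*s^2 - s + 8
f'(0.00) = -1.00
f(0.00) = 8.00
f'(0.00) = -1.00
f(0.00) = 8.00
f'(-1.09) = -18.44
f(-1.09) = 18.59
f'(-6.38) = -103.08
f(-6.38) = 340.02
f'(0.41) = 5.56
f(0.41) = 8.93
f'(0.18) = 1.88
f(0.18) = 8.08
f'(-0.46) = -8.36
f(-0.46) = 10.15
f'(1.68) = 25.88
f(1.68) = 28.90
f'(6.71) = 106.36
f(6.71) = 361.48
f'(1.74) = 26.84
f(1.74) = 30.48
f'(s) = 16*s - 1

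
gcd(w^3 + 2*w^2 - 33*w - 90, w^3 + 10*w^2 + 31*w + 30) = w^2 + 8*w + 15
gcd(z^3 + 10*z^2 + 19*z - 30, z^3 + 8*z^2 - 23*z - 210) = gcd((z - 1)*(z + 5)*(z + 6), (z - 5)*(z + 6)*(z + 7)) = z + 6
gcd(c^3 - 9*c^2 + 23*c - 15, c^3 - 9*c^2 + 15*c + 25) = c - 5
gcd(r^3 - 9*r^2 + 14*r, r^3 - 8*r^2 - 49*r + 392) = r - 7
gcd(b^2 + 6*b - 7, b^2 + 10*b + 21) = b + 7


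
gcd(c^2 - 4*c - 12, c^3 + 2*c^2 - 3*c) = 1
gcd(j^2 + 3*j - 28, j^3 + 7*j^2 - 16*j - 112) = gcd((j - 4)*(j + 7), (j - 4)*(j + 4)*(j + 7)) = j^2 + 3*j - 28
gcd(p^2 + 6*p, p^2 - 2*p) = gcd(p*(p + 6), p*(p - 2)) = p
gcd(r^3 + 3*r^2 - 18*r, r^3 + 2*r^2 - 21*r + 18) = r^2 + 3*r - 18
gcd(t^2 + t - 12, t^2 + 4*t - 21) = t - 3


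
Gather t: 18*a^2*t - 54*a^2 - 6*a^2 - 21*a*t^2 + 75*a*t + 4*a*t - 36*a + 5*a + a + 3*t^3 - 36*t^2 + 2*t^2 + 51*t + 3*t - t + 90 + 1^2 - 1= -60*a^2 - 30*a + 3*t^3 + t^2*(-21*a - 34) + t*(18*a^2 + 79*a + 53) + 90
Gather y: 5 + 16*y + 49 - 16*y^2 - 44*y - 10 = -16*y^2 - 28*y + 44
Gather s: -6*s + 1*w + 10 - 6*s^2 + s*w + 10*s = -6*s^2 + s*(w + 4) + w + 10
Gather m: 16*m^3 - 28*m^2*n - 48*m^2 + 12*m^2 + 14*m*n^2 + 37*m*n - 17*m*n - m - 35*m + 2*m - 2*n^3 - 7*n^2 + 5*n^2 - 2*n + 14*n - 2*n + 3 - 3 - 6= 16*m^3 + m^2*(-28*n - 36) + m*(14*n^2 + 20*n - 34) - 2*n^3 - 2*n^2 + 10*n - 6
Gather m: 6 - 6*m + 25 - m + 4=35 - 7*m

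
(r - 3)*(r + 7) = r^2 + 4*r - 21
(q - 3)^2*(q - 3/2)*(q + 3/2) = q^4 - 6*q^3 + 27*q^2/4 + 27*q/2 - 81/4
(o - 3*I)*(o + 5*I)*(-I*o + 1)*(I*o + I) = o^4 + o^3 + 3*I*o^3 + 13*o^2 + 3*I*o^2 + 13*o + 15*I*o + 15*I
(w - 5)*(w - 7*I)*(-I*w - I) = -I*w^3 - 7*w^2 + 4*I*w^2 + 28*w + 5*I*w + 35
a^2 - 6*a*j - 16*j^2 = (a - 8*j)*(a + 2*j)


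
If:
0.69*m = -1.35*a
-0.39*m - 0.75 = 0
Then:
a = 0.98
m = -1.92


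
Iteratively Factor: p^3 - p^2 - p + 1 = (p - 1)*(p^2 - 1) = (p - 1)*(p + 1)*(p - 1)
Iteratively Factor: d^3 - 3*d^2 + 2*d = (d - 2)*(d^2 - d) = d*(d - 2)*(d - 1)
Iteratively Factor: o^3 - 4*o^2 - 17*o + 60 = (o - 3)*(o^2 - o - 20) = (o - 3)*(o + 4)*(o - 5)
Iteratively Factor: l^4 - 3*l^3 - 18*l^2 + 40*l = (l + 4)*(l^3 - 7*l^2 + 10*l) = (l - 5)*(l + 4)*(l^2 - 2*l) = l*(l - 5)*(l + 4)*(l - 2)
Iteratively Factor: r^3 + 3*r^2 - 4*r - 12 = (r + 2)*(r^2 + r - 6) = (r - 2)*(r + 2)*(r + 3)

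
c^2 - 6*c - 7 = (c - 7)*(c + 1)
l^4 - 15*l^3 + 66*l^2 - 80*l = l*(l - 8)*(l - 5)*(l - 2)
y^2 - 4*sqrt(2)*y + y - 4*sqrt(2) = (y + 1)*(y - 4*sqrt(2))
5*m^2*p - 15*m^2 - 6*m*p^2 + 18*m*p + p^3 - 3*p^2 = (-5*m + p)*(-m + p)*(p - 3)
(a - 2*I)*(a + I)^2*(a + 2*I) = a^4 + 2*I*a^3 + 3*a^2 + 8*I*a - 4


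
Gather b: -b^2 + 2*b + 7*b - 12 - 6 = -b^2 + 9*b - 18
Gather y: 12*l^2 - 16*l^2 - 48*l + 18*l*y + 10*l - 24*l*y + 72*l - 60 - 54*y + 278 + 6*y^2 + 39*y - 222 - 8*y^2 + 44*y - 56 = -4*l^2 + 34*l - 2*y^2 + y*(29 - 6*l) - 60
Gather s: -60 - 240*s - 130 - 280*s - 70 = -520*s - 260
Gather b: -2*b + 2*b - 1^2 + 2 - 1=0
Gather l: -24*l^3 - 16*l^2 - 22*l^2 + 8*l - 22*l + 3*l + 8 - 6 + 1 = -24*l^3 - 38*l^2 - 11*l + 3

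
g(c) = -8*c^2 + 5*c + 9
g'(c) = 5 - 16*c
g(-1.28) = -10.51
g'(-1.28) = 25.48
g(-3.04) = -80.13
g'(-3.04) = 53.64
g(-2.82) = -68.72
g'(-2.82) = 50.12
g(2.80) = -39.72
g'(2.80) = -39.80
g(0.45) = 9.63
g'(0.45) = -2.20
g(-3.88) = -130.84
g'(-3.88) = 67.08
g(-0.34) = 6.38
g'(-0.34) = 10.44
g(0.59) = 9.17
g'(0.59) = -4.44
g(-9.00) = -684.00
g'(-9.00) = 149.00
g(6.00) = -249.00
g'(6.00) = -91.00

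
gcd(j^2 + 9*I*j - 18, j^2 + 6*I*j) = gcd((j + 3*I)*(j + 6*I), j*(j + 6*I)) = j + 6*I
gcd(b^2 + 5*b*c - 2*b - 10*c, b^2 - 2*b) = b - 2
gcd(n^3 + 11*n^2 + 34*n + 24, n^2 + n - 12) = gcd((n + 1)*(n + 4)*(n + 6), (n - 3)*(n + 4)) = n + 4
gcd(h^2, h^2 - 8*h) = h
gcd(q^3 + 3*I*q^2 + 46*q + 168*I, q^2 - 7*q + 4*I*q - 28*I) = q + 4*I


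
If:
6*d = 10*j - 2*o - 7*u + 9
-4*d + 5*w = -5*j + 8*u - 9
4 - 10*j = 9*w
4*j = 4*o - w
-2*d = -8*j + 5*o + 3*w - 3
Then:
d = -2605/176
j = -175/44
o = -243/88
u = 799/88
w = 107/22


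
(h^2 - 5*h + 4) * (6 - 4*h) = -4*h^3 + 26*h^2 - 46*h + 24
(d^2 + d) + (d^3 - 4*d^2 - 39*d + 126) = d^3 - 3*d^2 - 38*d + 126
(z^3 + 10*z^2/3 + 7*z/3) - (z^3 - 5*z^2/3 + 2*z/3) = 5*z^2 + 5*z/3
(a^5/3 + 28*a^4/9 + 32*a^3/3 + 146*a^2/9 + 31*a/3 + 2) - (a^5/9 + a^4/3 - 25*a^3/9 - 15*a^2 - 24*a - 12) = 2*a^5/9 + 25*a^4/9 + 121*a^3/9 + 281*a^2/9 + 103*a/3 + 14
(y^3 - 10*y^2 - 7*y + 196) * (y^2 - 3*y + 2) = y^5 - 13*y^4 + 25*y^3 + 197*y^2 - 602*y + 392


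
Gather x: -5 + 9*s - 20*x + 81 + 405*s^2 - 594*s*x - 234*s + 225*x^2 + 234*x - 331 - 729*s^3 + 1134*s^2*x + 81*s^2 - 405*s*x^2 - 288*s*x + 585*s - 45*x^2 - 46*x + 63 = -729*s^3 + 486*s^2 + 360*s + x^2*(180 - 405*s) + x*(1134*s^2 - 882*s + 168) - 192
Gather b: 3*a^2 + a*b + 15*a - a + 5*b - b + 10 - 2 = 3*a^2 + 14*a + b*(a + 4) + 8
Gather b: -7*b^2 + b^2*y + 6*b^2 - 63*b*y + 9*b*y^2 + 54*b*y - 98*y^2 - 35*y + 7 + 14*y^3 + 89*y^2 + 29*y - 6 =b^2*(y - 1) + b*(9*y^2 - 9*y) + 14*y^3 - 9*y^2 - 6*y + 1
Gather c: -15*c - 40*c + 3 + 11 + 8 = 22 - 55*c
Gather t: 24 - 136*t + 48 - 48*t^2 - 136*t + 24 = -48*t^2 - 272*t + 96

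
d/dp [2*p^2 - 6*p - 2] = 4*p - 6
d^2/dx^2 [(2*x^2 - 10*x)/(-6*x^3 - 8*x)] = 6*(-3*x^3 + 45*x^2 + 12*x - 20)/(27*x^6 + 108*x^4 + 144*x^2 + 64)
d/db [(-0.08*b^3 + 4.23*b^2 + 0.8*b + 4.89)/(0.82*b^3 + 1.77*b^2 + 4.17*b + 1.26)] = (2.77555756156289e-17*b^5 - 3.6102*b^4 - 1.9792*b^3 + 3.8913*b^2 - 6.651*b - 19.3833)/(0.6724*b^6 + 2.9028*b^5 + 9.9717*b^4 + 16.8282*b^3 + 21.8493*b^2 + 10.5084*b + 1.5876)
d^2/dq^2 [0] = 0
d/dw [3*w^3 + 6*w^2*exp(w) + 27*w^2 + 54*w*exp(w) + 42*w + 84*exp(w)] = 6*w^2*exp(w) + 9*w^2 + 66*w*exp(w) + 54*w + 138*exp(w) + 42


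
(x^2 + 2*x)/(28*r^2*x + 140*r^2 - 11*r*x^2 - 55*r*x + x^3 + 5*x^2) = x*(x + 2)/(28*r^2*x + 140*r^2 - 11*r*x^2 - 55*r*x + x^3 + 5*x^2)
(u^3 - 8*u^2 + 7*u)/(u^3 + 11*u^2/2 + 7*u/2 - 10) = 2*u*(u - 7)/(2*u^2 + 13*u + 20)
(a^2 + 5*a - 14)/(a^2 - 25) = (a^2 + 5*a - 14)/(a^2 - 25)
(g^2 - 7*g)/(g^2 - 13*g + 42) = g/(g - 6)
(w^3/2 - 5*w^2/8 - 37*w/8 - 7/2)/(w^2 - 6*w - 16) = (-4*w^3 + 5*w^2 + 37*w + 28)/(8*(-w^2 + 6*w + 16))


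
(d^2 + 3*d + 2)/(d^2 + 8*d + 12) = (d + 1)/(d + 6)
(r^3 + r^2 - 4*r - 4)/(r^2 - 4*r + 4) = (r^2 + 3*r + 2)/(r - 2)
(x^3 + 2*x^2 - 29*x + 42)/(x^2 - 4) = (x^2 + 4*x - 21)/(x + 2)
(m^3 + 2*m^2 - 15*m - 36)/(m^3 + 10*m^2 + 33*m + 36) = (m - 4)/(m + 4)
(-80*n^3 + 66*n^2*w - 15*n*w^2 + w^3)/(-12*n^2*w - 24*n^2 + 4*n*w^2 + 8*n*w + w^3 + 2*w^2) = (40*n^2 - 13*n*w + w^2)/(6*n*w + 12*n + w^2 + 2*w)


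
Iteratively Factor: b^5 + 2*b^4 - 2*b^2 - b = (b + 1)*(b^4 + b^3 - b^2 - b) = b*(b + 1)*(b^3 + b^2 - b - 1) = b*(b - 1)*(b + 1)*(b^2 + 2*b + 1) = b*(b - 1)*(b + 1)^2*(b + 1)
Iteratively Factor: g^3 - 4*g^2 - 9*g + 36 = (g - 3)*(g^2 - g - 12) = (g - 4)*(g - 3)*(g + 3)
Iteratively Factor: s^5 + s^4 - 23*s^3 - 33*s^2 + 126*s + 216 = (s - 4)*(s^4 + 5*s^3 - 3*s^2 - 45*s - 54) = (s - 4)*(s + 2)*(s^3 + 3*s^2 - 9*s - 27) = (s - 4)*(s - 3)*(s + 2)*(s^2 + 6*s + 9) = (s - 4)*(s - 3)*(s + 2)*(s + 3)*(s + 3)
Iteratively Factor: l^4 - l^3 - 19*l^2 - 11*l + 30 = (l - 1)*(l^3 - 19*l - 30) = (l - 5)*(l - 1)*(l^2 + 5*l + 6) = (l - 5)*(l - 1)*(l + 3)*(l + 2)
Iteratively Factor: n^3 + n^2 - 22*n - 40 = (n - 5)*(n^2 + 6*n + 8) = (n - 5)*(n + 4)*(n + 2)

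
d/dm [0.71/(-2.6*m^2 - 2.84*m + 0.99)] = (3.692*m + 2.0164)/(2.6*m^2 + 2.84*m - 0.99)^2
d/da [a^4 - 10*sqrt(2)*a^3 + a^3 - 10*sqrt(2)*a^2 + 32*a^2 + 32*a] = 4*a^3 - 30*sqrt(2)*a^2 + 3*a^2 - 20*sqrt(2)*a + 64*a + 32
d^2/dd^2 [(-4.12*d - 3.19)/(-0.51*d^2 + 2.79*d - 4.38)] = ((19.7358 - 12.6072*d)*(0.51*d^2 - 2.79*d + 4.38) + (1.02*d - 2.79)*(2.04*d - 5.58)*(4.12*d + 3.19))/(0.51*d^2 - 2.79*d + 4.38)^3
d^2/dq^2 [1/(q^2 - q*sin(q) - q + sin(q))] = ((q^2 - q*sin(q) - q + sin(q))*(-q*sin(q) + sin(q) + 2*cos(q) - 2) + 2*(q*cos(q) - 2*q - sqrt(2)*cos(q + pi/4) + 1)^2)/((q - 1)^3*(q - sin(q))^3)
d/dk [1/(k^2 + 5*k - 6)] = (-2*k - 5)/(k^2 + 5*k - 6)^2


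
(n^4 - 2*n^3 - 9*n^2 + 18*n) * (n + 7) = n^5 + 5*n^4 - 23*n^3 - 45*n^2 + 126*n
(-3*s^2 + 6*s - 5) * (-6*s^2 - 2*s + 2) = 18*s^4 - 30*s^3 + 12*s^2 + 22*s - 10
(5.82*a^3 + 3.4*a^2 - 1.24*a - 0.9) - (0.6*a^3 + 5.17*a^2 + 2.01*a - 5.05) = 5.22*a^3 - 1.77*a^2 - 3.25*a + 4.15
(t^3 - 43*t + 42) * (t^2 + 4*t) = t^5 + 4*t^4 - 43*t^3 - 130*t^2 + 168*t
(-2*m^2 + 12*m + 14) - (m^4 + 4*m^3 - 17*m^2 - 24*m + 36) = -m^4 - 4*m^3 + 15*m^2 + 36*m - 22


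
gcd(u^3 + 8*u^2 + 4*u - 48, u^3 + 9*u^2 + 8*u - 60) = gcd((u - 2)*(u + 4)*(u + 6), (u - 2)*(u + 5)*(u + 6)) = u^2 + 4*u - 12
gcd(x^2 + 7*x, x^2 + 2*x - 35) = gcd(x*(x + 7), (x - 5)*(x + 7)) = x + 7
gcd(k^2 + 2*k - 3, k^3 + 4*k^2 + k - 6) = k^2 + 2*k - 3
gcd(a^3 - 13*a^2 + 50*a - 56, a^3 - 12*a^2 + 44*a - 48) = a^2 - 6*a + 8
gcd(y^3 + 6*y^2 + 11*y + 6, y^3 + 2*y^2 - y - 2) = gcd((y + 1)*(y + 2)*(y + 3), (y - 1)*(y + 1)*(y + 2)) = y^2 + 3*y + 2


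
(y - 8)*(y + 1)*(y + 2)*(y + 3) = y^4 - 2*y^3 - 37*y^2 - 82*y - 48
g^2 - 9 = (g - 3)*(g + 3)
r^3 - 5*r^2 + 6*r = r*(r - 3)*(r - 2)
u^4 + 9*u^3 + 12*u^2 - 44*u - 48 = (u - 2)*(u + 1)*(u + 4)*(u + 6)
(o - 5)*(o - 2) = o^2 - 7*o + 10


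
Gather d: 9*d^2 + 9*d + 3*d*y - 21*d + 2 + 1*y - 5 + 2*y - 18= 9*d^2 + d*(3*y - 12) + 3*y - 21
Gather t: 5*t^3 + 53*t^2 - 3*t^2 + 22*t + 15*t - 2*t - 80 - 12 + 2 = 5*t^3 + 50*t^2 + 35*t - 90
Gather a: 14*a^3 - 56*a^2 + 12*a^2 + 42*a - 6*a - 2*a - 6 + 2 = 14*a^3 - 44*a^2 + 34*a - 4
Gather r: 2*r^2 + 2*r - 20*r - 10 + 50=2*r^2 - 18*r + 40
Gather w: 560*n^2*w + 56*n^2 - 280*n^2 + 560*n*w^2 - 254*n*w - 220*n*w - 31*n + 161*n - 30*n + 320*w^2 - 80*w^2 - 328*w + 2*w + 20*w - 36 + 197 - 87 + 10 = -224*n^2 + 100*n + w^2*(560*n + 240) + w*(560*n^2 - 474*n - 306) + 84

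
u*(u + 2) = u^2 + 2*u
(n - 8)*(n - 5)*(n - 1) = n^3 - 14*n^2 + 53*n - 40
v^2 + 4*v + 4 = (v + 2)^2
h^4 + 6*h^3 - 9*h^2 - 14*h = h*(h - 2)*(h + 1)*(h + 7)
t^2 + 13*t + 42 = (t + 6)*(t + 7)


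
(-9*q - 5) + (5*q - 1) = -4*q - 6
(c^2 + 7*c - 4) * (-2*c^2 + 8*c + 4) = -2*c^4 - 6*c^3 + 68*c^2 - 4*c - 16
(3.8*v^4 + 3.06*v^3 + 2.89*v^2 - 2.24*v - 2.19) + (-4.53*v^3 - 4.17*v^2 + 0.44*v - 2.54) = 3.8*v^4 - 1.47*v^3 - 1.28*v^2 - 1.8*v - 4.73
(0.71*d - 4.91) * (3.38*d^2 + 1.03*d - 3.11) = 2.3998*d^3 - 15.8645*d^2 - 7.2654*d + 15.2701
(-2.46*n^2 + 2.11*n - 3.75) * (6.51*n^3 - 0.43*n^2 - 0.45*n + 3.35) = -16.0146*n^5 + 14.7939*n^4 - 24.2128*n^3 - 7.578*n^2 + 8.756*n - 12.5625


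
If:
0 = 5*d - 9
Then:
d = 9/5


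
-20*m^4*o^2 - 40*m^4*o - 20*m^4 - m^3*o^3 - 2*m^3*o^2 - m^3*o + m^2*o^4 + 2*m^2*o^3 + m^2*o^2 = (-5*m + o)*(4*m + o)*(m*o + m)^2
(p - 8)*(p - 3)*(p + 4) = p^3 - 7*p^2 - 20*p + 96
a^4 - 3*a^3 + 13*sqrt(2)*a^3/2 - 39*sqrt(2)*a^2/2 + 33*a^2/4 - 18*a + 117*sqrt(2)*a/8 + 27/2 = (a - 3/2)^2*(a + sqrt(2)/2)*(a + 6*sqrt(2))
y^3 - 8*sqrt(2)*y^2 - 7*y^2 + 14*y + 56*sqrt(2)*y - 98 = (y - 7)*(y - 7*sqrt(2))*(y - sqrt(2))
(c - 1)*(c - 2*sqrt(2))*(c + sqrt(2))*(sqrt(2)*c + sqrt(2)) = sqrt(2)*c^4 - 2*c^3 - 5*sqrt(2)*c^2 + 2*c + 4*sqrt(2)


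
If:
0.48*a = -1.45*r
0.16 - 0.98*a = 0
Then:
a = 0.16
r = -0.05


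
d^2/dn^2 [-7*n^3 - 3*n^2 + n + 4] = -42*n - 6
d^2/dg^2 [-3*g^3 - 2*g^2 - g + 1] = -18*g - 4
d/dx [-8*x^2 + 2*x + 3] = 2 - 16*x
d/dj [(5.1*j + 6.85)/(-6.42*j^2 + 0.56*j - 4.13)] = (32.742*j^2 + 87.954*j - 24.899)/(41.2164*j^4 - 7.1904*j^3 + 53.3428*j^2 - 4.6256*j + 17.0569)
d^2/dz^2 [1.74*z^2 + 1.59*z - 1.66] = 3.48000000000000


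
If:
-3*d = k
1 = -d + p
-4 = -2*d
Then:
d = 2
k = -6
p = 3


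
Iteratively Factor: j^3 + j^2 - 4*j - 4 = (j + 1)*(j^2 - 4) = (j + 1)*(j + 2)*(j - 2)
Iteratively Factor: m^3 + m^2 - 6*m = (m + 3)*(m^2 - 2*m) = (m - 2)*(m + 3)*(m)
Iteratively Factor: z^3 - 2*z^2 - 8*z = (z + 2)*(z^2 - 4*z) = z*(z + 2)*(z - 4)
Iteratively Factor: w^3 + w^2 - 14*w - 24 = (w + 3)*(w^2 - 2*w - 8) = (w - 4)*(w + 3)*(w + 2)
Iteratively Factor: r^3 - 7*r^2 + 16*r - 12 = (r - 2)*(r^2 - 5*r + 6) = (r - 3)*(r - 2)*(r - 2)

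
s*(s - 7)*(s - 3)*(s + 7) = s^4 - 3*s^3 - 49*s^2 + 147*s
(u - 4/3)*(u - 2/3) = u^2 - 2*u + 8/9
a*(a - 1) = a^2 - a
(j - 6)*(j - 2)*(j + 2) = j^3 - 6*j^2 - 4*j + 24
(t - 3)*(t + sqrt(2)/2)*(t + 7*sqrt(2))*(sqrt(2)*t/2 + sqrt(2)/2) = sqrt(2)*t^4/2 - sqrt(2)*t^3 + 15*t^3/2 - 15*t^2 + 2*sqrt(2)*t^2 - 45*t/2 - 7*sqrt(2)*t - 21*sqrt(2)/2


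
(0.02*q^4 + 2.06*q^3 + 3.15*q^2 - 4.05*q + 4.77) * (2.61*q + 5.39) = 0.0522*q^5 + 5.4844*q^4 + 19.3249*q^3 + 6.408*q^2 - 9.3798*q + 25.7103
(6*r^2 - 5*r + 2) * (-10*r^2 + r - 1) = -60*r^4 + 56*r^3 - 31*r^2 + 7*r - 2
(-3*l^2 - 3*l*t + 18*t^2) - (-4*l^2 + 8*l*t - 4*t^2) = l^2 - 11*l*t + 22*t^2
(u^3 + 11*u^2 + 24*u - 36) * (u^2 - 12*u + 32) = u^5 - u^4 - 76*u^3 + 28*u^2 + 1200*u - 1152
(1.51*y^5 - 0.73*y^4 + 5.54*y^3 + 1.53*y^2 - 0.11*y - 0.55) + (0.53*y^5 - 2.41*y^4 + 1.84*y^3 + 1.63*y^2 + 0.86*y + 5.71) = 2.04*y^5 - 3.14*y^4 + 7.38*y^3 + 3.16*y^2 + 0.75*y + 5.16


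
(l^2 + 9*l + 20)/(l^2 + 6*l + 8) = (l + 5)/(l + 2)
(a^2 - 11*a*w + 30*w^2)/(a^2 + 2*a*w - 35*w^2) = (a - 6*w)/(a + 7*w)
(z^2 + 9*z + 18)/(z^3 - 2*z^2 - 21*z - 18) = (z + 6)/(z^2 - 5*z - 6)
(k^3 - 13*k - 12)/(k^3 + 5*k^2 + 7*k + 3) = (k - 4)/(k + 1)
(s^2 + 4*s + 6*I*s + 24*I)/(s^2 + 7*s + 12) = (s + 6*I)/(s + 3)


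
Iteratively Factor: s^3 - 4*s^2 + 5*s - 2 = (s - 1)*(s^2 - 3*s + 2) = (s - 2)*(s - 1)*(s - 1)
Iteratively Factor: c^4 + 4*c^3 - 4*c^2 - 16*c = (c + 4)*(c^3 - 4*c) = (c + 2)*(c + 4)*(c^2 - 2*c) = (c - 2)*(c + 2)*(c + 4)*(c)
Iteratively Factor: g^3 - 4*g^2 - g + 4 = (g - 1)*(g^2 - 3*g - 4) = (g - 4)*(g - 1)*(g + 1)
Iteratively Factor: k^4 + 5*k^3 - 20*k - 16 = (k + 1)*(k^3 + 4*k^2 - 4*k - 16) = (k + 1)*(k + 4)*(k^2 - 4) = (k - 2)*(k + 1)*(k + 4)*(k + 2)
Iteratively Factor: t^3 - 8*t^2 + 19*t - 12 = (t - 4)*(t^2 - 4*t + 3) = (t - 4)*(t - 3)*(t - 1)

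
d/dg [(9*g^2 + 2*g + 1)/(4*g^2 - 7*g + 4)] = (-71*g^2 + 64*g + 15)/(16*g^4 - 56*g^3 + 81*g^2 - 56*g + 16)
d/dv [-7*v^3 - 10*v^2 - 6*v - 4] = -21*v^2 - 20*v - 6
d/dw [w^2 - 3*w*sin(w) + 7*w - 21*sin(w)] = -3*w*cos(w) + 2*w - 3*sin(w) - 21*cos(w) + 7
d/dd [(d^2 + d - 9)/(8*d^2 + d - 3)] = (-7*d^2 + 138*d + 6)/(64*d^4 + 16*d^3 - 47*d^2 - 6*d + 9)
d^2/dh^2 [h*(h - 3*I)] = 2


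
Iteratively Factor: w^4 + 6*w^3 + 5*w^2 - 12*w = (w + 3)*(w^3 + 3*w^2 - 4*w) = (w + 3)*(w + 4)*(w^2 - w) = (w - 1)*(w + 3)*(w + 4)*(w)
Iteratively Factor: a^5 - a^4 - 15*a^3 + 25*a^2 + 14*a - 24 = (a + 1)*(a^4 - 2*a^3 - 13*a^2 + 38*a - 24) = (a - 2)*(a + 1)*(a^3 - 13*a + 12) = (a - 2)*(a + 1)*(a + 4)*(a^2 - 4*a + 3) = (a - 3)*(a - 2)*(a + 1)*(a + 4)*(a - 1)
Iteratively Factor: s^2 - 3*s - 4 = (s + 1)*(s - 4)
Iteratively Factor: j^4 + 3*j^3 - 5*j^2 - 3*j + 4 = (j - 1)*(j^3 + 4*j^2 - j - 4) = (j - 1)*(j + 1)*(j^2 + 3*j - 4) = (j - 1)^2*(j + 1)*(j + 4)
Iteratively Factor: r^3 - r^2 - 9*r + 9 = (r - 3)*(r^2 + 2*r - 3) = (r - 3)*(r + 3)*(r - 1)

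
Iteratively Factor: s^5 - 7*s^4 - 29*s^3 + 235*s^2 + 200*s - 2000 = (s + 4)*(s^4 - 11*s^3 + 15*s^2 + 175*s - 500) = (s - 5)*(s + 4)*(s^3 - 6*s^2 - 15*s + 100) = (s - 5)^2*(s + 4)*(s^2 - s - 20) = (s - 5)^2*(s + 4)^2*(s - 5)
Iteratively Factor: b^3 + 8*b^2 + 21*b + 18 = (b + 3)*(b^2 + 5*b + 6) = (b + 2)*(b + 3)*(b + 3)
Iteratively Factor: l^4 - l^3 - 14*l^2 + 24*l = (l - 3)*(l^3 + 2*l^2 - 8*l) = (l - 3)*(l - 2)*(l^2 + 4*l) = (l - 3)*(l - 2)*(l + 4)*(l)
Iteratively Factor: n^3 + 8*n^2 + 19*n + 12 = (n + 3)*(n^2 + 5*n + 4) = (n + 1)*(n + 3)*(n + 4)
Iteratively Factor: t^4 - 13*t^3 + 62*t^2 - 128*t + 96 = (t - 4)*(t^3 - 9*t^2 + 26*t - 24) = (t - 4)^2*(t^2 - 5*t + 6) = (t - 4)^2*(t - 3)*(t - 2)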